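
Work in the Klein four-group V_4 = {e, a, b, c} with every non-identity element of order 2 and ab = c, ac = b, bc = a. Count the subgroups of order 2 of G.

3

|G| = 4 and 2 | 4, so subgroups of order 2 are possible by Lagrange.
The subgroups of order 2 are: {e, a}; {e, b}; {e, c}.
So G has 3 subgroups of order 2.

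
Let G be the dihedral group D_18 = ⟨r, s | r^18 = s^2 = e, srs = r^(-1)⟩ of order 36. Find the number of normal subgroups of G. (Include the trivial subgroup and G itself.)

G has 45 subgroups. Checking conjugation-invariance by order — order 1: 1/1 normal; order 2: 1/19 normal; order 3: 1/1 normal; order 4: 0/9 normal; order 6: 1/7 normal; order 9: 1/1 normal; order 12: 0/3 normal; order 18: 3/3 normal; order 36: 1/1 normal.
Total normal subgroups: 9.

9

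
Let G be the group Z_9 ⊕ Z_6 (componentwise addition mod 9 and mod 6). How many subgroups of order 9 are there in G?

4

|G| = 54 and 9 | 54, so subgroups of order 9 are possible by Lagrange.
The subgroups of order 9 are: {(0,0), (0,2), (0,4), (3,0), (3,2), (3,4), (6,0), (6,2), (6,4)}; {(0,0), (1,0), (2,0), (3,0), (4,0), (5,0), (6,0), (7,0), (8,0)}; {(0,0), (1,2), (2,4), (3,0), (4,2), (5,4), (6,0), (7,2), (8,4)}; {(0,0), (1,4), (2,2), (3,0), (4,4), (5,2), (6,0), (7,4), (8,2)}.
So G has 4 subgroups of order 9.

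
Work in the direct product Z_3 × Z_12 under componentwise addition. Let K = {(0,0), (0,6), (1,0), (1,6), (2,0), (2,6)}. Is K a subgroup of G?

Yes

|K| = 6 divides |G| = 36, consistent with Lagrange.
K contains the identity, every element's inverse is in K, and K is closed under +: it is a subgroup.
In fact K = ⟨(2,6)⟩.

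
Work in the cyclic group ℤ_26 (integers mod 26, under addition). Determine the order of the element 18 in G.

13

In ℤ_26, the order of an element a is n/gcd(a, n).
gcd(18, 26) = 2, so |⟨18⟩| = 26/2 = 13.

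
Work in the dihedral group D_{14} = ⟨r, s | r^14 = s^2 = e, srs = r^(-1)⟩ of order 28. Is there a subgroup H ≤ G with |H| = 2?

2 | 28. A subgroup of order 2 is {e, r^10s}.

Yes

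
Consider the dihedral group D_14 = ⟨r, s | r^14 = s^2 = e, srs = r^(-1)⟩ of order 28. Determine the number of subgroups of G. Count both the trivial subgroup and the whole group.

|G| = 28, so by Lagrange every subgroup order divides 28. Divisors: 1, 2, 4, 7, 14, 28.
Subgroups by order — order 1: 1; order 2: 15; order 4: 7; order 7: 1; order 14: 3; order 28: 1.
Total: 1 + 15 + 7 + 1 + 3 + 1 = 28.

28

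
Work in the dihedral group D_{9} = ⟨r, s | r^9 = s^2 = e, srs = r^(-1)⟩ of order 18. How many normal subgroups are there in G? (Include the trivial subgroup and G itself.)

G has 16 subgroups. Checking conjugation-invariance by order — order 1: 1/1 normal; order 2: 0/9 normal; order 3: 1/1 normal; order 6: 0/3 normal; order 9: 1/1 normal; order 18: 1/1 normal.
Total normal subgroups: 4.

4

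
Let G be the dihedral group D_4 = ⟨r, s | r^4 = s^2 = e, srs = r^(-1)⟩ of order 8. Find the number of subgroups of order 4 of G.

3

|G| = 8 and 4 | 8, so subgroups of order 4 are possible by Lagrange.
The subgroups of order 4 are: {e, r, r^2, r^3}; {e, r^2, s, r^2s}; {e, r^2, rs, r^3s}.
So G has 3 subgroups of order 4.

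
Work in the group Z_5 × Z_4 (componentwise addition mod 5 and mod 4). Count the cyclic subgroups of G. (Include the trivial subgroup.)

Group the elements of G by the cyclic subgroup they generate; each cyclic subgroup of order d accounts for φ(d) elements.
Cyclic subgroups by order — order 1: 1; order 2: 1; order 4: 1; order 5: 1; order 10: 1; order 20: 1.
Total: 6.

6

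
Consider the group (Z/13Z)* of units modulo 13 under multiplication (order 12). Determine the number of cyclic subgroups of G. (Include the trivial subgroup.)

Each element a generates a cyclic subgroup ⟨a⟩; distinct elements may generate the same one (a cyclic group of order d has φ(d) generators).
Cyclic subgroups by order — order 1: 1; order 2: 1; order 3: 1; order 4: 1; order 6: 1; order 12: 1.
Total: 6.

6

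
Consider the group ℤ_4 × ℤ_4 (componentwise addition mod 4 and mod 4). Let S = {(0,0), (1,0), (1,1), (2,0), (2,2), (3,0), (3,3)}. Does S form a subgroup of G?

No

|S| = 7 does not divide |G| = 16, so by Lagrange S is not a subgroup.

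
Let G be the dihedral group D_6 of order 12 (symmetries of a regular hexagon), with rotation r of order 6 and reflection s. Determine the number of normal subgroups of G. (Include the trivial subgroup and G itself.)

7

G has 16 subgroups. Checking conjugation-invariance by order — order 1: 1/1 normal; order 2: 1/7 normal; order 3: 1/1 normal; order 4: 0/3 normal; order 6: 3/3 normal; order 12: 1/1 normal.
Total normal subgroups: 7.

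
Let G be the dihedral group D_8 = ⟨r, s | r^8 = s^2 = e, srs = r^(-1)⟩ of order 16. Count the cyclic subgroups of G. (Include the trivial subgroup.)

12

Group the elements of G by the cyclic subgroup they generate; each cyclic subgroup of order d accounts for φ(d) elements.
Cyclic subgroups by order — order 1: 1; order 2: 9; order 4: 1; order 8: 1.
Total: 12.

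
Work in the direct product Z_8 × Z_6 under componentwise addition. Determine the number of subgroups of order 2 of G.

3

|G| = 48 and 2 | 48, so subgroups of order 2 are possible by Lagrange.
The subgroups of order 2 are: {(0,0), (0,3)}; {(0,0), (4,0)}; {(0,0), (4,3)}.
So G has 3 subgroups of order 2.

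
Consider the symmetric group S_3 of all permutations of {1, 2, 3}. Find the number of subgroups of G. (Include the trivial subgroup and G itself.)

|G| = 6, so by Lagrange every subgroup order divides 6. Divisors: 1, 2, 3, 6.
Subgroups by order — order 1: 1; order 2: 3; order 3: 1; order 6: 1.
Total: 1 + 3 + 1 + 1 = 6.

6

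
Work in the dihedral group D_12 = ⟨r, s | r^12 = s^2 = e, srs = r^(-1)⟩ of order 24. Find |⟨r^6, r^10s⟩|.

4

|⟨r^6⟩| = 2 and |⟨r^10s⟩| = 2, so |H| is a multiple of lcm(2, 2) = 2 and divides |G| = 24.
Closing under the operation: H = {e, r^6, r^4s, r^10s}, so |H| = 4.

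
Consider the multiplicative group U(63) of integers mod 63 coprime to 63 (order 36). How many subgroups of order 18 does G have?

|G| = 36 and 18 | 36, so subgroups of order 18 are possible by Lagrange.
The subgroups of order 18 are: {1, 4, 10, 13, 16, 19, 22, 25, 31, 34, 37, 40, 43, 46, 52, 55, 58, 61}; {1, 2, 4, 8, 11, 16, 22, 23, 25, 29, 32, 37, 43, 44, 46, 50, 53, 58}; {1, 4, 5, 16, 17, 20, 22, 25, 26, 37, 38, 41, 43, 46, 47, 58, 59, 62}.
So G has 3 subgroups of order 18.

3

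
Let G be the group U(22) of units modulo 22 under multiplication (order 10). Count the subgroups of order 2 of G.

|G| = 10 and 2 | 10, so subgroups of order 2 are possible by Lagrange.
The subgroups of order 2 are: {1, 21}.
So G has 1 subgroup of order 2.

1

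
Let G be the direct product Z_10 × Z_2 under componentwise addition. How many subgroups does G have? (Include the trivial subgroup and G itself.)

|G| = 20, so by Lagrange every subgroup order divides 20. Divisors: 1, 2, 4, 5, 10, 20.
Subgroups by order — order 1: 1; order 2: 3; order 4: 1; order 5: 1; order 10: 3; order 20: 1.
Total: 1 + 3 + 1 + 1 + 3 + 1 = 10.

10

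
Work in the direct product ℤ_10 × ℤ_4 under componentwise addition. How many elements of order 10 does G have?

12

An element (a,b) has order lcm(ord(a), ord(b)); count pairs with lcm equal to 10.
Enumerating gives 12 such elements.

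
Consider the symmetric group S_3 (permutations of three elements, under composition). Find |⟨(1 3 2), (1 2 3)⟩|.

|⟨(1 3 2)⟩| = 3 and |⟨(1 2 3)⟩| = 3, so |H| is a multiple of lcm(3, 3) = 3 and divides |G| = 6.
Closing under the operation: H = {e, (1 2 3), (1 3 2)}, so |H| = 3.

3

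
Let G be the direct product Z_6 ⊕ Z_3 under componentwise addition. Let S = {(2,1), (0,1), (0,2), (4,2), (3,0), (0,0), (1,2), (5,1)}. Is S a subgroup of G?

|S| = 8 does not divide |G| = 18, so by Lagrange S is not a subgroup.

No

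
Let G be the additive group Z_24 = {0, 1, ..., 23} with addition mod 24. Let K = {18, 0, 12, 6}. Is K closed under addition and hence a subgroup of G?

Yes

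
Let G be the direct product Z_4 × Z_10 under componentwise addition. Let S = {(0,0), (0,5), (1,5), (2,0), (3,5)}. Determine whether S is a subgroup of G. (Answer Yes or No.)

No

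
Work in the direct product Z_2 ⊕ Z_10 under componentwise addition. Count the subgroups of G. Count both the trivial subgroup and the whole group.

10

|G| = 20, so by Lagrange every subgroup order divides 20. Divisors: 1, 2, 4, 5, 10, 20.
Subgroups by order — order 1: 1; order 2: 3; order 4: 1; order 5: 1; order 10: 3; order 20: 1.
Total: 1 + 3 + 1 + 1 + 3 + 1 = 10.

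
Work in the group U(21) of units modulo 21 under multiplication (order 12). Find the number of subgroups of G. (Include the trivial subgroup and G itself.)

10

|G| = 12, so by Lagrange every subgroup order divides 12. Divisors: 1, 2, 3, 4, 6, 12.
Subgroups by order — order 1: 1; order 2: 3; order 3: 1; order 4: 1; order 6: 3; order 12: 1.
Total: 1 + 3 + 1 + 1 + 3 + 1 = 10.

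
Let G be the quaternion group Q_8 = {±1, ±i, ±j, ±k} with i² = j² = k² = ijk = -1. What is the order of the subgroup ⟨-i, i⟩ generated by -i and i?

|⟨-i⟩| = 4 and |⟨i⟩| = 4, so |H| is a multiple of lcm(4, 4) = 4 and divides |G| = 8.
Closing under the operation: H = {1, -1, i, -i}, so |H| = 4.

4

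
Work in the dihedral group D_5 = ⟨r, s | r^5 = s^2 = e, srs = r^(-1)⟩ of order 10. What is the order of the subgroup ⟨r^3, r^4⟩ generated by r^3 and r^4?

5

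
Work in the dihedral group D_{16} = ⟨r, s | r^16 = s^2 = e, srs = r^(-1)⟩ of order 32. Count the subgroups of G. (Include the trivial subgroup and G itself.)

36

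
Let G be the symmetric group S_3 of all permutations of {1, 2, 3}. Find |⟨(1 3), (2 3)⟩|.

|⟨(1 3)⟩| = 2 and |⟨(2 3)⟩| = 2, so |H| is a multiple of lcm(2, 2) = 2 and divides |G| = 6.
Closing {(1 3), (2 3)} under the group operation gives all of G, so |H| = 6.

6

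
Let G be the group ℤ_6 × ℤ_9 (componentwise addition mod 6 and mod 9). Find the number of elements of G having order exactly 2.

An element (a,b) has order lcm(ord(a), ord(b)); count pairs with lcm equal to 2.
Enumerating gives 1 such elements.

1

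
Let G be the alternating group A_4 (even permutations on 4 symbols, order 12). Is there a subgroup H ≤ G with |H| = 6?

6 | 12, so Lagrange does not rule it out; but checking all subgroups of G, none has order 6.
(A_4 is the standard example that the converse of Lagrange fails.)

No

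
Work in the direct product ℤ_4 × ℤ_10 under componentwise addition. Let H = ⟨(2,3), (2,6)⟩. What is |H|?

20

|⟨(2,3)⟩| = 10 and |⟨(2,6)⟩| = 10, so |H| is a multiple of lcm(10, 10) = 10 and divides |G| = 40.
Closing under the operation: H = {(0,0), (0,1), (0,2), (0,3), (0,4), (0,5), (0,6), (0,7), (0,8), (0,9), (2,0), (2,1), (2,2), (2,3), (2,4), (2,5), (2,6), (2,7), (2,8), (2,9)}, so |H| = 20.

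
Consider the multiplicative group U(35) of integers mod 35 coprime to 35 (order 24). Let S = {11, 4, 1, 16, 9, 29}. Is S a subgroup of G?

Yes

|S| = 6 divides |G| = 24, consistent with Lagrange.
S contains the identity, every element's inverse is in S, and S is closed under ·: it is a subgroup.
In fact S = ⟨4⟩.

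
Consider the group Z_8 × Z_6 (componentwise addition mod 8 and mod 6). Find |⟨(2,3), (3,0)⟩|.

|⟨(2,3)⟩| = 4 and |⟨(3,0)⟩| = 8, so |H| is a multiple of lcm(4, 8) = 8 and divides |G| = 48.
Closing under the operation: H = {(0,0), (0,3), (1,0), (1,3), (2,0), (2,3), (3,0), (3,3), (4,0), (4,3), (5,0), (5,3), (6,0), (6,3), (7,0), (7,3)}, so |H| = 16.

16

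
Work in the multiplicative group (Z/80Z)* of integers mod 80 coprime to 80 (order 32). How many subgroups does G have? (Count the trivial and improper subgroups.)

54

|G| = 32, so by Lagrange every subgroup order divides 32. Divisors: 1, 2, 4, 8, 16, 32.
Subgroups by order — order 1: 1; order 2: 7; order 4: 19; order 8: 19; order 16: 7; order 32: 1.
Total: 1 + 7 + 19 + 19 + 7 + 1 = 54.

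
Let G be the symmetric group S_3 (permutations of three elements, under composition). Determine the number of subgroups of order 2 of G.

|G| = 6 and 2 | 6, so subgroups of order 2 are possible by Lagrange.
The subgroups of order 2 are: {e, (1 2)}; {e, (1 3)}; {e, (2 3)}.
So G has 3 subgroups of order 2.

3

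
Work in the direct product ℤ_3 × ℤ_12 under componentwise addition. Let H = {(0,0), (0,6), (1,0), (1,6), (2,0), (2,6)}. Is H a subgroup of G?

|H| = 6 divides |G| = 36, consistent with Lagrange.
H contains the identity, every element's inverse is in H, and H is closed under +: it is a subgroup.
In fact H = ⟨(2,6)⟩.

Yes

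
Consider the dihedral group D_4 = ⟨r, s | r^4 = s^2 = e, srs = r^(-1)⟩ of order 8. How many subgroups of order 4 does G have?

|G| = 8 and 4 | 8, so subgroups of order 4 are possible by Lagrange.
The subgroups of order 4 are: {e, r, r^2, r^3}; {e, r^2, s, r^2s}; {e, r^2, rs, r^3s}.
So G has 3 subgroups of order 4.

3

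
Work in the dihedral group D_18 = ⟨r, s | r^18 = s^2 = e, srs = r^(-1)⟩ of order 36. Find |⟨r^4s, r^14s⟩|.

18

|⟨r^4s⟩| = 2 and |⟨r^14s⟩| = 2, so |H| is a multiple of lcm(2, 2) = 2 and divides |G| = 36.
Closing under the operation: H = {e, r^2, r^4, r^6, r^8, r^10, r^12, r^14, r^16, s, r^2s, r^4s, r^6s, r^8s, r^10s, r^12s, r^14s, r^16s}, so |H| = 18.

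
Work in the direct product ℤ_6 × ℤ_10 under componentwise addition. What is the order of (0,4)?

The order of (0,4) in Z_6 × Z_10 is lcm(ord(0) in Z_6, ord(4) in Z_10).
ord(0) = 1 and ord(4) = 5, so |⟨(0,4)⟩| = lcm(1, 5) = 5.

5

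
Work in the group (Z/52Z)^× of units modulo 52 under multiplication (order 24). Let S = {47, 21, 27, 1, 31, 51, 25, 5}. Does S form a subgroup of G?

Yes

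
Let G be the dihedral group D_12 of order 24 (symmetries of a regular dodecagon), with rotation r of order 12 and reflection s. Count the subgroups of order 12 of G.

3

|G| = 24 and 12 | 24, so subgroups of order 12 are possible by Lagrange.
The subgroups of order 12 are: {e, r, r^2, r^3, r^4, r^5, r^6, r^7, r^8, r^9, r^10, r^11}; {e, r^2, r^4, r^6, r^8, r^10, s, r^2s, r^4s, r^6s, r^8s, r^10s}; {e, r^2, r^4, r^6, r^8, r^10, rs, r^3s, r^5s, r^7s, r^9s, r^11s}.
So G has 3 subgroups of order 12.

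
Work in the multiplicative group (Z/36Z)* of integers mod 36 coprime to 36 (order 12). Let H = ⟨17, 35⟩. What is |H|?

4

|⟨17⟩| = 2 and |⟨35⟩| = 2, so |H| is a multiple of lcm(2, 2) = 2 and divides |G| = 12.
Closing under the operation: H = {1, 17, 19, 35}, so |H| = 4.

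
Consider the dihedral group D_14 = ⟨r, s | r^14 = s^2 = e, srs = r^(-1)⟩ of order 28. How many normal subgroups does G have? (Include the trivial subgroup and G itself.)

7

G has 28 subgroups. Checking conjugation-invariance by order — order 1: 1/1 normal; order 2: 1/15 normal; order 4: 0/7 normal; order 7: 1/1 normal; order 14: 3/3 normal; order 28: 1/1 normal.
Total normal subgroups: 7.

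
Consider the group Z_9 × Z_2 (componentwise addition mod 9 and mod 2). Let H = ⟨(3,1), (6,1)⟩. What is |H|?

|⟨(3,1)⟩| = 6 and |⟨(6,1)⟩| = 6, so |H| is a multiple of lcm(6, 6) = 6 and divides |G| = 18.
Closing under the operation: H = {(0,0), (0,1), (3,0), (3,1), (6,0), (6,1)}, so |H| = 6.

6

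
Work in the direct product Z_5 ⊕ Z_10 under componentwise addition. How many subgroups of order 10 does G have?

6

|G| = 50 and 10 | 50, so subgroups of order 10 are possible by Lagrange.
The subgroups of order 10 are: {(0,0), (0,1), (0,2), (0,3), (0,4), (0,5), (0,6), (0,7), (0,8), (0,9)}; {(0,0), (0,5), (1,0), (1,5), (2,0), (2,5), (3,0), (3,5), (4,0), (4,5)}; {(0,0), (0,5), (1,1), (1,6), (2,2), (2,7), (3,3), (3,8), (4,4), (4,9)}; {(0,0), (0,5), (1,2), (1,7), (2,4), (2,9), (3,1), (3,6), (4,3), (4,8)}; … (6 in all).
So G has 6 subgroups of order 10.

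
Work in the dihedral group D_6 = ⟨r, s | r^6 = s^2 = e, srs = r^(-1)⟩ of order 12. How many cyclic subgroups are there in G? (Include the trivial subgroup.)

10

Group the elements of G by the cyclic subgroup they generate; each cyclic subgroup of order d accounts for φ(d) elements.
Cyclic subgroups by order — order 1: 1; order 2: 7; order 3: 1; order 6: 1.
Total: 10.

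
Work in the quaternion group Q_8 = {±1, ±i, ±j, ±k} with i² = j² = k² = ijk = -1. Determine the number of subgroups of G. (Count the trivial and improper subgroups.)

6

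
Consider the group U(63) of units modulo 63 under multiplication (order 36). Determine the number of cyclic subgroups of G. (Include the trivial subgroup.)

20

Group the elements of G by the cyclic subgroup they generate; each cyclic subgroup of order d accounts for φ(d) elements.
Cyclic subgroups by order — order 1: 1; order 2: 3; order 3: 4; order 6: 12.
Total: 20.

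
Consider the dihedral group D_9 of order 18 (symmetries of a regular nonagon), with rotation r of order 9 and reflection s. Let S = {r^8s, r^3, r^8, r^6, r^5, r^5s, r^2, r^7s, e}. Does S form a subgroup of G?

No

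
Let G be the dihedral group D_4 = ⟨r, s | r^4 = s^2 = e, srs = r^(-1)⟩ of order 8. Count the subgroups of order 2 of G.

5

|G| = 8 and 2 | 8, so subgroups of order 2 are possible by Lagrange.
The subgroups of order 2 are: {e, r^2}; {e, r^2s}; {e, r^3s}; {e, rs}; … (5 in all).
So G has 5 subgroups of order 2.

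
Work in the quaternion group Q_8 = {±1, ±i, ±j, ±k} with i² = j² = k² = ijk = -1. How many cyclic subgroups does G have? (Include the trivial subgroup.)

Each element a generates a cyclic subgroup ⟨a⟩; distinct elements may generate the same one (a cyclic group of order d has φ(d) generators).
Cyclic subgroups by order — order 1: 1; order 2: 1; order 4: 3.
Total: 5.

5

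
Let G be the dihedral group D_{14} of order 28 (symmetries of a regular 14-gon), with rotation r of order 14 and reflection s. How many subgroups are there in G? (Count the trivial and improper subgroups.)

|G| = 28, so by Lagrange every subgroup order divides 28. Divisors: 1, 2, 4, 7, 14, 28.
Subgroups by order — order 1: 1; order 2: 15; order 4: 7; order 7: 1; order 14: 3; order 28: 1.
Total: 1 + 15 + 7 + 1 + 3 + 1 = 28.

28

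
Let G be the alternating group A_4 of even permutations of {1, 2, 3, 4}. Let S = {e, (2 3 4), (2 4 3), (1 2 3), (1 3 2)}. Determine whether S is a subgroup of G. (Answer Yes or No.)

|S| = 5 does not divide |G| = 12, so by Lagrange S is not a subgroup.

No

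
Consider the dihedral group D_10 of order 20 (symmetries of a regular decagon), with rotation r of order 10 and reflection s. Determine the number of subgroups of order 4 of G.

|G| = 20 and 4 | 20, so subgroups of order 4 are possible by Lagrange.
The subgroups of order 4 are: {e, r^5, r^2s, r^7s}; {e, r^5, r^3s, r^8s}; {e, r^5, r^4s, r^9s}; {e, r^5, s, r^5s}; … (5 in all).
So G has 5 subgroups of order 4.

5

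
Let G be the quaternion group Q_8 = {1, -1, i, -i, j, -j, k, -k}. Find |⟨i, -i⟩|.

|⟨i⟩| = 4 and |⟨-i⟩| = 4, so |H| is a multiple of lcm(4, 4) = 4 and divides |G| = 8.
Closing under the operation: H = {1, -1, i, -i}, so |H| = 4.

4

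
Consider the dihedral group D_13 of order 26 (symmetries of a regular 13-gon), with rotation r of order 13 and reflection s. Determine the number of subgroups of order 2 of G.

|G| = 26 and 2 | 26, so subgroups of order 2 are possible by Lagrange.
The subgroups of order 2 are: {e, r^10s}; {e, r^11s}; {e, r^12s}; {e, r^2s}; … (13 in all).
So G has 13 subgroups of order 2.

13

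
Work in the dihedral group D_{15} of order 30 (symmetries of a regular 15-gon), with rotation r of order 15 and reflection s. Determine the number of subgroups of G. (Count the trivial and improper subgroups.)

28

|G| = 30, so by Lagrange every subgroup order divides 30. Divisors: 1, 2, 3, 5, 6, 10, 15, 30.
Subgroups by order — order 1: 1; order 2: 15; order 3: 1; order 5: 1; order 6: 5; order 10: 3; order 15: 1; order 30: 1.
Total: 1 + 15 + 1 + 1 + 5 + 3 + 1 + 1 = 28.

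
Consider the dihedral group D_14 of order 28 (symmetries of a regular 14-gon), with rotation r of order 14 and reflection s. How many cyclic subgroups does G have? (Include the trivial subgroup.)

18

Group the elements of G by the cyclic subgroup they generate; each cyclic subgroup of order d accounts for φ(d) elements.
Cyclic subgroups by order — order 1: 1; order 2: 15; order 7: 1; order 14: 1.
Total: 18.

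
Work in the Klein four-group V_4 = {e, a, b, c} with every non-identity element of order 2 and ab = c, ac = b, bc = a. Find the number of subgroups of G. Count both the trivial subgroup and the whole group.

|G| = 4, so by Lagrange every subgroup order divides 4. Divisors: 1, 2, 4.
Subgroups by order — order 1: 1; order 2: 3; order 4: 1.
Total: 1 + 3 + 1 = 5.

5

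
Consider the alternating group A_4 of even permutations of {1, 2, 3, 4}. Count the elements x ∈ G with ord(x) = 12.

0

No element of G has order 12 (even though 12 | 12).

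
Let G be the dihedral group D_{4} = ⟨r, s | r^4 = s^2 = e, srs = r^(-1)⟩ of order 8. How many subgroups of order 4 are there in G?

3

|G| = 8 and 4 | 8, so subgroups of order 4 are possible by Lagrange.
The subgroups of order 4 are: {e, r, r^2, r^3}; {e, r^2, s, r^2s}; {e, r^2, rs, r^3s}.
So G has 3 subgroups of order 4.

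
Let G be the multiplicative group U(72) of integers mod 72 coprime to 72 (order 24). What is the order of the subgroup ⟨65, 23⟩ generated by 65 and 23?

|⟨65⟩| = 6 and |⟨23⟩| = 6, so |H| is a multiple of lcm(6, 6) = 6 and divides |G| = 24.
Closing under the operation: H = {1, 7, 17, 23, 25, 31, 41, 47, 49, 55, 65, 71}, so |H| = 12.

12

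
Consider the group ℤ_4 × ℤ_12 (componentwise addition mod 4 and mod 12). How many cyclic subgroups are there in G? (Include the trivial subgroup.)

20

Group the elements of G by the cyclic subgroup they generate; each cyclic subgroup of order d accounts for φ(d) elements.
Cyclic subgroups by order — order 1: 1; order 2: 3; order 3: 1; order 4: 6; order 6: 3; order 12: 6.
Total: 20.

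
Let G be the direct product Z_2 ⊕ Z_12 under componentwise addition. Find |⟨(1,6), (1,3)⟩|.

|⟨(1,6)⟩| = 2 and |⟨(1,3)⟩| = 4, so |H| is a multiple of lcm(2, 4) = 4 and divides |G| = 24.
Closing under the operation: H = {(0,0), (0,3), (0,6), (0,9), (1,0), (1,3), (1,6), (1,9)}, so |H| = 8.

8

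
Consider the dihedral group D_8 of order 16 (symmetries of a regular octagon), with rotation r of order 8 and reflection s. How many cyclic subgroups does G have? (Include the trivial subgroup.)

Group the elements of G by the cyclic subgroup they generate; each cyclic subgroup of order d accounts for φ(d) elements.
Cyclic subgroups by order — order 1: 1; order 2: 9; order 4: 1; order 8: 1.
Total: 12.

12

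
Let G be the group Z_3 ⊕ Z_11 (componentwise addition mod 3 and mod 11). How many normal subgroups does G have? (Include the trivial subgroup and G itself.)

G is abelian, so every subgroup is normal.
G has 4 subgroups in total, hence 4 normal subgroups.

4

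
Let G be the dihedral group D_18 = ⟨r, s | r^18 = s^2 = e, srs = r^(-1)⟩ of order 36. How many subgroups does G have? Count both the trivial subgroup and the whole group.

|G| = 36, so by Lagrange every subgroup order divides 36. Divisors: 1, 2, 3, 4, 6, 9, 12, 18, 36.
Subgroups by order — order 1: 1; order 2: 19; order 3: 1; order 4: 9; order 6: 7; order 9: 1; order 12: 3; order 18: 3; order 36: 1.
Total: 1 + 19 + 1 + 9 + 7 + 1 + 3 + 3 + 1 = 45.

45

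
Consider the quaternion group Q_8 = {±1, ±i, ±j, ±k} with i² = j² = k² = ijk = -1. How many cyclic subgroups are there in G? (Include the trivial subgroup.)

5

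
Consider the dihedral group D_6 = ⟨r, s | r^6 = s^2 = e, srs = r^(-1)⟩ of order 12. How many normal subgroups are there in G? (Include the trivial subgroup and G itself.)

G has 16 subgroups. Checking conjugation-invariance by order — order 1: 1/1 normal; order 2: 1/7 normal; order 3: 1/1 normal; order 4: 0/3 normal; order 6: 3/3 normal; order 12: 1/1 normal.
Total normal subgroups: 7.

7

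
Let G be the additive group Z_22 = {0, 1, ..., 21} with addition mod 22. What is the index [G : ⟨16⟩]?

2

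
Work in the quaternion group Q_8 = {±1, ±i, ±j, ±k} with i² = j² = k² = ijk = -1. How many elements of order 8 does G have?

No element of G has order 8 (even though 8 | 8).

0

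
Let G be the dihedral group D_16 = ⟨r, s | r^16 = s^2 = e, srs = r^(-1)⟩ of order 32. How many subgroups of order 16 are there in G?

3

|G| = 32 and 16 | 32, so subgroups of order 16 are possible by Lagrange.
The subgroups of order 16 are: {e, r, r^2, r^3, r^4, r^5, r^6, r^7, r^8, r^9, r^10, r^11, r^12, r^13, r^14, r^15}; {e, r^2, r^4, r^6, r^8, r^10, r^12, r^14, s, r^2s, r^4s, r^6s, r^8s, r^10s, r^12s, r^14s}; {e, r^2, r^4, r^6, r^8, r^10, r^12, r^14, rs, r^3s, r^5s, r^7s, r^9s, r^11s, r^13s, r^15s}.
So G has 3 subgroups of order 16.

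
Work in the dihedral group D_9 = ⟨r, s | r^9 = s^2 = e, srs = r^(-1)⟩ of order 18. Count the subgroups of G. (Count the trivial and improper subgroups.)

|G| = 18, so by Lagrange every subgroup order divides 18. Divisors: 1, 2, 3, 6, 9, 18.
Subgroups by order — order 1: 1; order 2: 9; order 3: 1; order 6: 3; order 9: 1; order 18: 1.
Total: 1 + 9 + 1 + 3 + 1 + 1 = 16.

16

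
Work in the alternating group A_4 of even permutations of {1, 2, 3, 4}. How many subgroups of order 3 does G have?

4

|G| = 12 and 3 | 12, so subgroups of order 3 are possible by Lagrange.
The subgroups of order 3 are: {e, (1 2 3), (1 3 2)}; {e, (1 2 4), (1 4 2)}; {e, (1 3 4), (1 4 3)}; {e, (2 3 4), (2 4 3)}.
So G has 4 subgroups of order 3.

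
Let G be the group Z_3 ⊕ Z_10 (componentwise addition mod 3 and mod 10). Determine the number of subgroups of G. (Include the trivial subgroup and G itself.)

|G| = 30, so by Lagrange every subgroup order divides 30. Divisors: 1, 2, 3, 5, 6, 10, 15, 30.
Subgroups by order — order 1: 1; order 2: 1; order 3: 1; order 5: 1; order 6: 1; order 10: 1; order 15: 1; order 30: 1.
Total: 1 + 1 + 1 + 1 + 1 + 1 + 1 + 1 = 8.

8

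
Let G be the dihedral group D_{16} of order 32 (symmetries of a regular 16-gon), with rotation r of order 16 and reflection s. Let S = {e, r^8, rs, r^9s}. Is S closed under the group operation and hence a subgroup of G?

|S| = 4 divides |G| = 32, consistent with Lagrange.
S contains the identity, every element's inverse is in S, and S is closed under ·: it is a subgroup.

Yes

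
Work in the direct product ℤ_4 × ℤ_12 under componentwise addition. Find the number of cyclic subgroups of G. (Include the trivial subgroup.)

20

A cyclic subgroup of order d is generated by each of its φ(d) elements of order d, so the cyclic subgroups of order d number (#elements of order d)/φ(d).
Cyclic subgroups by order — order 1: 1; order 2: 3; order 3: 1; order 4: 6; order 6: 3; order 12: 6.
Total: 20.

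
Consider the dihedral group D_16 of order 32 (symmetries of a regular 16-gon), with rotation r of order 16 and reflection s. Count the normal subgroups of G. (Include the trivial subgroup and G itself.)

8

G has 36 subgroups. Checking conjugation-invariance by order — order 1: 1/1 normal; order 2: 1/17 normal; order 4: 1/9 normal; order 8: 1/5 normal; order 16: 3/3 normal; order 32: 1/1 normal.
Total normal subgroups: 8.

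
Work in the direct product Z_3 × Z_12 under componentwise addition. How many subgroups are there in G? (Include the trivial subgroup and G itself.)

|G| = 36, so by Lagrange every subgroup order divides 36. Divisors: 1, 2, 3, 4, 6, 9, 12, 18, 36.
Subgroups by order — order 1: 1; order 2: 1; order 3: 4; order 4: 1; order 6: 4; order 9: 1; order 12: 4; order 18: 1; order 36: 1.
Total: 1 + 1 + 4 + 1 + 4 + 1 + 4 + 1 + 1 = 18.

18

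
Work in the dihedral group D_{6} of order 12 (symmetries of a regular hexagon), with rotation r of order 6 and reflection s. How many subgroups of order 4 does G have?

3

|G| = 12 and 4 | 12, so subgroups of order 4 are possible by Lagrange.
The subgroups of order 4 are: {e, r^3, r^2s, r^5s}; {e, r^3, s, r^3s}; {e, r^3, rs, r^4s}.
So G has 3 subgroups of order 4.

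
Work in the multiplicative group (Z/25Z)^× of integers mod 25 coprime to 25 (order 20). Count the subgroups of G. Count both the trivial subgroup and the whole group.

6

|G| = 20, so by Lagrange every subgroup order divides 20. Divisors: 1, 2, 4, 5, 10, 20.
Subgroups by order — order 1: 1; order 2: 1; order 4: 1; order 5: 1; order 10: 1; order 20: 1.
Total: 1 + 1 + 1 + 1 + 1 + 1 = 6.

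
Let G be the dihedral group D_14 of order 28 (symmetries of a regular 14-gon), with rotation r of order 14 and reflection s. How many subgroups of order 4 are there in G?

7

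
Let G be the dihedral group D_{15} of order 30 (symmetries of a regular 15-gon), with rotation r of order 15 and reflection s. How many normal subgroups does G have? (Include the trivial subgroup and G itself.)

G has 28 subgroups. Checking conjugation-invariance by order — order 1: 1/1 normal; order 2: 0/15 normal; order 3: 1/1 normal; order 5: 1/1 normal; order 6: 0/5 normal; order 10: 0/3 normal; order 15: 1/1 normal; order 30: 1/1 normal.
Total normal subgroups: 5.

5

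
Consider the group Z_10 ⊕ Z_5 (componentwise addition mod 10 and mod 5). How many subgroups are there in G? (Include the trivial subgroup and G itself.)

16

|G| = 50, so by Lagrange every subgroup order divides 50. Divisors: 1, 2, 5, 10, 25, 50.
Subgroups by order — order 1: 1; order 2: 1; order 5: 6; order 10: 6; order 25: 1; order 50: 1.
Total: 1 + 1 + 6 + 6 + 1 + 1 = 16.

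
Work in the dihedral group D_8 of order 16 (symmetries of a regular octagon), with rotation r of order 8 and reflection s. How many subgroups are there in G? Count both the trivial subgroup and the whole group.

|G| = 16, so by Lagrange every subgroup order divides 16. Divisors: 1, 2, 4, 8, 16.
Subgroups by order — order 1: 1; order 2: 9; order 4: 5; order 8: 3; order 16: 1.
Total: 1 + 9 + 5 + 3 + 1 = 19.

19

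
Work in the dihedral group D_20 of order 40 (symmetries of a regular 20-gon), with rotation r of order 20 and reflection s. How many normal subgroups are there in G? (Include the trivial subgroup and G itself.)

9

G has 48 subgroups. Checking conjugation-invariance by order — order 1: 1/1 normal; order 2: 1/21 normal; order 4: 1/11 normal; order 5: 1/1 normal; order 8: 0/5 normal; order 10: 1/5 normal; order 20: 3/3 normal; order 40: 1/1 normal.
Total normal subgroups: 9.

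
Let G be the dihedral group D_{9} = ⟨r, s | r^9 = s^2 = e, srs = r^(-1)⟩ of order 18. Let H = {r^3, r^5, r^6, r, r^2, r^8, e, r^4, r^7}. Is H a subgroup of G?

|H| = 9 divides |G| = 18, consistent with Lagrange.
H contains the identity, every element's inverse is in H, and H is closed under ·: it is a subgroup.
In fact H = ⟨r^4⟩.

Yes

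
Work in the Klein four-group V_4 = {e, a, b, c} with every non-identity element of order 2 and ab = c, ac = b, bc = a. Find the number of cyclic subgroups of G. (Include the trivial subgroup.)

Each element a generates a cyclic subgroup ⟨a⟩; distinct elements may generate the same one (a cyclic group of order d has φ(d) generators).
Cyclic subgroups by order — order 1: 1; order 2: 3.
Total: 4.

4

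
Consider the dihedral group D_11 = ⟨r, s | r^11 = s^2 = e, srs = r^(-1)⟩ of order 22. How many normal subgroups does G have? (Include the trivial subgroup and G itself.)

G has 14 subgroups. Checking conjugation-invariance by order — order 1: 1/1 normal; order 2: 0/11 normal; order 11: 1/1 normal; order 22: 1/1 normal.
Total normal subgroups: 3.

3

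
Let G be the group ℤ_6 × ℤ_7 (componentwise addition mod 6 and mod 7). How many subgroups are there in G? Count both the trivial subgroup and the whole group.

|G| = 42, so by Lagrange every subgroup order divides 42. Divisors: 1, 2, 3, 6, 7, 14, 21, 42.
Subgroups by order — order 1: 1; order 2: 1; order 3: 1; order 6: 1; order 7: 1; order 14: 1; order 21: 1; order 42: 1.
Total: 1 + 1 + 1 + 1 + 1 + 1 + 1 + 1 = 8.

8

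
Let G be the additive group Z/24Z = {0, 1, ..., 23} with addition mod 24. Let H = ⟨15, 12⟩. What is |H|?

8

|⟨15⟩| = 8 and |⟨12⟩| = 2, so |H| is a multiple of lcm(8, 2) = 8 and divides |G| = 24.
Closing under the operation: H = {0, 3, 6, 9, 12, 15, 18, 21}, so |H| = 8.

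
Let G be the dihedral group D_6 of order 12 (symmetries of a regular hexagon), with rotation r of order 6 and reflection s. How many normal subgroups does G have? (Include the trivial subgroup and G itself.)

7

G has 16 subgroups. Checking conjugation-invariance by order — order 1: 1/1 normal; order 2: 1/7 normal; order 3: 1/1 normal; order 4: 0/3 normal; order 6: 3/3 normal; order 12: 1/1 normal.
Total normal subgroups: 7.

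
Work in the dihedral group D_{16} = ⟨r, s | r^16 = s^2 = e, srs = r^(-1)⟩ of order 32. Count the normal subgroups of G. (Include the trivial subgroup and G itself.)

8

G has 36 subgroups. Checking conjugation-invariance by order — order 1: 1/1 normal; order 2: 1/17 normal; order 4: 1/9 normal; order 8: 1/5 normal; order 16: 3/3 normal; order 32: 1/1 normal.
Total normal subgroups: 8.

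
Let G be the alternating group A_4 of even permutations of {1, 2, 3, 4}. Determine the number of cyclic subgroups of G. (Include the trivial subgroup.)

8

A cyclic subgroup of order d is generated by each of its φ(d) elements of order d, so the cyclic subgroups of order d number (#elements of order d)/φ(d).
Cyclic subgroups by order — order 1: 1; order 2: 3; order 3: 4.
Total: 8.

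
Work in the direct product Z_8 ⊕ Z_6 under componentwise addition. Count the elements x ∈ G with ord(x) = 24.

16

An element (a,b) has order lcm(ord(a), ord(b)); count pairs with lcm equal to 24.
Enumerating gives 16 such elements.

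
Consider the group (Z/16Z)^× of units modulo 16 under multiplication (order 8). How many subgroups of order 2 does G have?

3

|G| = 8 and 2 | 8, so subgroups of order 2 are possible by Lagrange.
The subgroups of order 2 are: {1, 15}; {1, 7}; {1, 9}.
So G has 3 subgroups of order 2.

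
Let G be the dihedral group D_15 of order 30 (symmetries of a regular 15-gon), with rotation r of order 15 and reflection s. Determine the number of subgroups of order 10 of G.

3

|G| = 30 and 10 | 30, so subgroups of order 10 are possible by Lagrange.
The subgroups of order 10 are: {e, r^3, r^6, r^9, r^12, rs, r^4s, r^7s, r^10s, r^13s}; {e, r^3, r^6, r^9, r^12, r^2s, r^5s, r^8s, r^11s, r^14s}; {e, r^3, r^6, r^9, r^12, s, r^3s, r^6s, r^9s, r^12s}.
So G has 3 subgroups of order 10.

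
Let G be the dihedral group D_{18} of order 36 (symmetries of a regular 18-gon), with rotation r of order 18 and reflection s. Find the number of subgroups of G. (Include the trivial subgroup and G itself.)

|G| = 36, so by Lagrange every subgroup order divides 36. Divisors: 1, 2, 3, 4, 6, 9, 12, 18, 36.
Subgroups by order — order 1: 1; order 2: 19; order 3: 1; order 4: 9; order 6: 7; order 9: 1; order 12: 3; order 18: 3; order 36: 1.
Total: 1 + 19 + 1 + 9 + 7 + 1 + 3 + 3 + 1 = 45.

45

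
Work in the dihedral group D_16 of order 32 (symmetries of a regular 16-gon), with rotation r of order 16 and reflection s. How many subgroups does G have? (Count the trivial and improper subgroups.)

|G| = 32, so by Lagrange every subgroup order divides 32. Divisors: 1, 2, 4, 8, 16, 32.
Subgroups by order — order 1: 1; order 2: 17; order 4: 9; order 8: 5; order 16: 3; order 32: 1.
Total: 1 + 17 + 9 + 5 + 3 + 1 = 36.

36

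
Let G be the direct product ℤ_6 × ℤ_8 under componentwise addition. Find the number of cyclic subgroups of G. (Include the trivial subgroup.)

16

A cyclic subgroup of order d is generated by each of its φ(d) elements of order d, so the cyclic subgroups of order d number (#elements of order d)/φ(d).
Cyclic subgroups by order — order 1: 1; order 2: 3; order 3: 1; order 4: 2; order 6: 3; order 8: 2; order 12: 2; order 24: 2.
Total: 16.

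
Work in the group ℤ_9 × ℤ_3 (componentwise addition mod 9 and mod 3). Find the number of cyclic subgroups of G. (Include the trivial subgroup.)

Each element a generates a cyclic subgroup ⟨a⟩; distinct elements may generate the same one (a cyclic group of order d has φ(d) generators).
Cyclic subgroups by order — order 1: 1; order 3: 4; order 9: 3.
Total: 8.

8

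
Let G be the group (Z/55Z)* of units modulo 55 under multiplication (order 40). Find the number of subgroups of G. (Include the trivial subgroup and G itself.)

|G| = 40, so by Lagrange every subgroup order divides 40. Divisors: 1, 2, 4, 5, 8, 10, 20, 40.
Subgroups by order — order 1: 1; order 2: 3; order 4: 3; order 5: 1; order 8: 1; order 10: 3; order 20: 3; order 40: 1.
Total: 1 + 3 + 3 + 1 + 1 + 3 + 3 + 1 = 16.

16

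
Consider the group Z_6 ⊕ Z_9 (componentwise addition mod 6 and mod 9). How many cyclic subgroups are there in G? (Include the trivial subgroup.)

Group the elements of G by the cyclic subgroup they generate; each cyclic subgroup of order d accounts for φ(d) elements.
Cyclic subgroups by order — order 1: 1; order 2: 1; order 3: 4; order 6: 4; order 9: 3; order 18: 3.
Total: 16.

16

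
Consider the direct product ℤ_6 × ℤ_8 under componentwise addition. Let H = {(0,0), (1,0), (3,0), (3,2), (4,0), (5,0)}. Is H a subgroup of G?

(4,0) ∈ H but its inverse (2,0) ∉ H, so H is not a subgroup.

No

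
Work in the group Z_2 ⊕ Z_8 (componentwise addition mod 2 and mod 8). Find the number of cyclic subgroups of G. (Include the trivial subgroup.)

Group the elements of G by the cyclic subgroup they generate; each cyclic subgroup of order d accounts for φ(d) elements.
Cyclic subgroups by order — order 1: 1; order 2: 3; order 4: 2; order 8: 2.
Total: 8.

8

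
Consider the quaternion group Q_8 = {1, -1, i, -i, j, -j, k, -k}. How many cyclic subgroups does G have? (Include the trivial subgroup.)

5

Group the elements of G by the cyclic subgroup they generate; each cyclic subgroup of order d accounts for φ(d) elements.
Cyclic subgroups by order — order 1: 1; order 2: 1; order 4: 3.
Total: 5.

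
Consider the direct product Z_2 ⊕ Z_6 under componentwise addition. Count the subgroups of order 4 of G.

|G| = 12 and 4 | 12, so subgroups of order 4 are possible by Lagrange.
The subgroups of order 4 are: {(0,0), (0,3), (1,0), (1,3)}.
So G has 1 subgroup of order 4.

1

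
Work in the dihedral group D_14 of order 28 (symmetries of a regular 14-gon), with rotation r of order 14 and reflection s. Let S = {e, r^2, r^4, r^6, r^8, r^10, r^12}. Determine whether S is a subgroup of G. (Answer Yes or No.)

Yes

|S| = 7 divides |G| = 28, consistent with Lagrange.
S contains the identity, every element's inverse is in S, and S is closed under ·: it is a subgroup.
In fact S = ⟨r^4⟩.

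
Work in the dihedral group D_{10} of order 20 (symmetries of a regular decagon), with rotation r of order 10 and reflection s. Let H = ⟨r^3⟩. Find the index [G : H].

|⟨r^3⟩| = 10 and |G| = 20.
By Lagrange, [G : H] = |G|/|H| = 20/10 = 2.

2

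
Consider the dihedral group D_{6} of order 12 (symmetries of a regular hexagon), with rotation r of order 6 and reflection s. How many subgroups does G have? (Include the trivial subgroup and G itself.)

16

|G| = 12, so by Lagrange every subgroup order divides 12. Divisors: 1, 2, 3, 4, 6, 12.
Subgroups by order — order 1: 1; order 2: 7; order 3: 1; order 4: 3; order 6: 3; order 12: 1.
Total: 1 + 7 + 1 + 3 + 3 + 1 = 16.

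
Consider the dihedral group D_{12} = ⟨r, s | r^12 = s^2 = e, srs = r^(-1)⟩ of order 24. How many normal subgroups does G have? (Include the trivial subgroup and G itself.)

G has 34 subgroups. Checking conjugation-invariance by order — order 1: 1/1 normal; order 2: 1/13 normal; order 3: 1/1 normal; order 4: 1/7 normal; order 6: 1/5 normal; order 8: 0/3 normal; order 12: 3/3 normal; order 24: 1/1 normal.
Total normal subgroups: 9.

9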